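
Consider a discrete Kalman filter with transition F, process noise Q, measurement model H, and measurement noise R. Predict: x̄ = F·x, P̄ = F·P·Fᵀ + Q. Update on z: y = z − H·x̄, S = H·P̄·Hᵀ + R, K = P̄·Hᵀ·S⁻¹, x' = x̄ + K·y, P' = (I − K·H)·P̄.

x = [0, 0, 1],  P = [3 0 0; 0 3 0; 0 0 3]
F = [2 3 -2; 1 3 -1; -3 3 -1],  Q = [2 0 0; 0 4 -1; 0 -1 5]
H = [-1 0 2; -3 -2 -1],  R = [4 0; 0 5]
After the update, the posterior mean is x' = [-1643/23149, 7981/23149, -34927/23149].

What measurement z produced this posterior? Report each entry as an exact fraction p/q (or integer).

x̄ = F·x = [-2, -1, -1]
P̄ = F·P·Fᵀ + Q = [53 39 15; 39 37 20; 15 20 62]
S = H·P̄·Hᵀ + R = [245 -42; -42 1330]
K = P̄·Hᵀ·S⁻¹ = [-2941/23149 -4479/23149; -538/23149 -7379/46298; 9914/23149 -4491/46298]
x' − x̄ = [44655/23149, 31130/23149, -11778/23149] = K·y
y = (KᵀK)⁻¹·Kᵀ·(x' − x̄) = [-3, -8]
z = y + H·x̄ = [-3, -8] + [0, 9] = [-3, 1]

z = [-3, 1]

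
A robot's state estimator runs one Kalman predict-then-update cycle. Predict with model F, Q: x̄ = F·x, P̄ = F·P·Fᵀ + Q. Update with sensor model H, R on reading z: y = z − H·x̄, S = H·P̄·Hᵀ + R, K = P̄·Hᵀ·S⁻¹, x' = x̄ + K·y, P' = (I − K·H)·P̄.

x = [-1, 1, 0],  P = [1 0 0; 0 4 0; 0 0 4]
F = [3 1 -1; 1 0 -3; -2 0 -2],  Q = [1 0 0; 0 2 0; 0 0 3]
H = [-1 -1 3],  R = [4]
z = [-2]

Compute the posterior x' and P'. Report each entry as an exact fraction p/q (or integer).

x̄ = F·x = [-2, -1, 2]
P̄ = F·P·Fᵀ + Q = [18 15 2; 15 39 22; 2 22 23]
y = z − H·x̄ = [-11]
S = H·P̄·Hᵀ + R = [154]
K = P̄·Hᵀ·S⁻¹ = [-27/154; 6/77; 45/154]
x' = x̄ + K·y = [-1/14, -13/7, -17/14]
P' = (I − K·H)·P̄ = [2043/154 1317/77 1523/154; 1317/77 2931/77 1424/77; 1523/154 1424/77 1517/154]

x' = [-1/14, -13/7, -17/14]
P' = [2043/154 1317/77 1523/154; 1317/77 2931/77 1424/77; 1523/154 1424/77 1517/154]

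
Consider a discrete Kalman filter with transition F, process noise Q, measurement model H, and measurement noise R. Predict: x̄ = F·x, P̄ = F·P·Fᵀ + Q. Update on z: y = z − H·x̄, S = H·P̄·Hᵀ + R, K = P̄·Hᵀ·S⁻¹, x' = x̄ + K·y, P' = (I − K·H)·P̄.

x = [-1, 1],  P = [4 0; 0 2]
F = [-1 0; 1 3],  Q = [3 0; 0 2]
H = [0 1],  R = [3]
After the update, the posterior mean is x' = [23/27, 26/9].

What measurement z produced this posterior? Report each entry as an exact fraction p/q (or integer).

x̄ = F·x = [1, 2]
P̄ = F·P·Fᵀ + Q = [7 -4; -4 24]
S = H·P̄·Hᵀ + R = [27]
K = P̄·Hᵀ·S⁻¹ = [-4/27; 8/9]
x' − x̄ = [-4/27, 8/9] = K·y
y = (KᵀK)⁻¹·Kᵀ·(x' − x̄) = [1]
z = y + H·x̄ = [1] + [2] = [3]

z = [3]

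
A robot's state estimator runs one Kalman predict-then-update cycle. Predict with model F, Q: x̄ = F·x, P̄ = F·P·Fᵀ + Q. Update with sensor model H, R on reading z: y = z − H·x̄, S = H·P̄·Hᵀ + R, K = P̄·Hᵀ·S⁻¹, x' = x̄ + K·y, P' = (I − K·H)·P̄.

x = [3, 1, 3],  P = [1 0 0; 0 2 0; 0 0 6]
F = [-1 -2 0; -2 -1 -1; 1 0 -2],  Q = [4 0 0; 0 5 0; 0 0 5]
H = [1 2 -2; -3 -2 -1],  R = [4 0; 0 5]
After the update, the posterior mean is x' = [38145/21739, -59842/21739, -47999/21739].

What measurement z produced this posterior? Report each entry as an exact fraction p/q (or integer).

x̄ = F·x = [-5, -10, -3]
P̄ = F·P·Fᵀ + Q = [13 6 -1; 6 17 10; -1 10 30]
S = H·P̄·Hᵀ + R = [153 -80; -80 326]
K = P̄·Hᵀ·S⁻¹ = [2401/21739 -2745/21739; 780/21739 -3943/21739; -8563/21739 -10471/43478]
x' − x̄ = [146840/21739, 157548/21739, 17218/21739] = K·y
y = (KᵀK)⁻¹·Kᵀ·(x' − x̄) = [20, -36]
z = y + H·x̄ = [20, -36] + [-19, 38] = [1, 2]

z = [1, 2]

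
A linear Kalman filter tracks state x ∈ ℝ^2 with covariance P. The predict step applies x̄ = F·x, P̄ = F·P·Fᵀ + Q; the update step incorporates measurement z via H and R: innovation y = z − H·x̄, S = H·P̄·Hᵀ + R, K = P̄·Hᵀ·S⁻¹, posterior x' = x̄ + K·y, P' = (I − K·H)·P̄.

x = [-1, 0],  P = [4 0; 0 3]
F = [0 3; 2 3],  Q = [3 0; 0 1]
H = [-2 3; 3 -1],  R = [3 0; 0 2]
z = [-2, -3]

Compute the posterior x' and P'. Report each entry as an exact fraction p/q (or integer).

x' = [-15428/9935, -17089/9935]
P' = [4197/9935 4191/9935; 4191/9935 6983/9935]

x̄ = F·x = [0, -2]
P̄ = F·P·Fᵀ + Q = [30 27; 27 44]
y = z − H·x̄ = [4, -5]
S = H·P̄·Hᵀ + R = [195 -15; -15 154]
K = P̄·Hᵀ·S⁻¹ = [1393/9935 840/1987; 4189/9935 559/1987]
x' = x̄ + K·y = [-15428/9935, -17089/9935]
P' = (I − K·H)·P̄ = [4197/9935 4191/9935; 4191/9935 6983/9935]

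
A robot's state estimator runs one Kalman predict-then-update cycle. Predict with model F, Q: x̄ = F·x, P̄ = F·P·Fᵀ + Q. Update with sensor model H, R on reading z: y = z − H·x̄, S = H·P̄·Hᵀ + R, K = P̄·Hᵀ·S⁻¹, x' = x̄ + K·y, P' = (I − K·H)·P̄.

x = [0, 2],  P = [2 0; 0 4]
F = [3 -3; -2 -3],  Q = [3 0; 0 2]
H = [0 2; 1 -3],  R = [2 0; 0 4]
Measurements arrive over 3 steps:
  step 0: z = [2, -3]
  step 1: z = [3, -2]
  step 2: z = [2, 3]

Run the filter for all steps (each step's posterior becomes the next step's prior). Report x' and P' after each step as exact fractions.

step 0: x̄ = F·x = [-6, -6]
step 0: P̄ = F·P·Fᵀ + Q = [57 24; 24 46]
step 0: y = z − H·x̄ = [14, -15]
step 0: S = H·P̄·Hᵀ + R = [186 -228; -228 331]
step 0: K = P̄·Hᵀ·S⁻¹ = [2078/1597 1359/1597; 2230/4791 -38/1597]
step 0: x' = x̄ + K·y = [-875/1597, 4184/4791]
step 0: P' = (I − K·H)·P̄ = [11670/1597 2078/1597; 2078/1597 2230/4791]
step 1: x̄ = F·x = [-6809/1597, -2434/1597]
step 1: P̄ = F·P·Fᵀ + Q = [79107/1597 -69564/1597; -69564/1597 81500/1597]
step 1: y = z − H·x̄ = [9659/1597, -3687/1597]
step 1: S = H·P̄·Hᵀ + R = [329194/1597 -628128/1597; -628128/1597 1236379/1597]
step 1: K = P̄·Hᵀ·S⁻¹ = [2742540/3902243 2301663/3902243; 1332932/3902243 -314064/3902243]
step 1: x' = x̄ + K·y = [-5364064/3902243, 2839502/3902243]
step 1: P' = (I − K·H)·P̄ = [17434272/3902243 2742540/3902243; 2742540/3902243 1332932/3902243]
step 2: x̄ = F·x = [-24610698/3902243, 2209622/3902243]
step 2: P̄ = F·P·Fᵀ + Q = [131245845/3902243 -100836864/3902243; -100836864/3902243 122448442/3902243]
step 2: y = z − H·x̄ = [3385242/3902243, 42946293/3902243]
step 2: S = H·P̄·Hᵀ + R = [497598254/3902243 -936364380/3902243; -936364380/3902243 1853911979/3902243]
step 2: K = P̄·Hᵀ·S⁻¹ = [4134639618/5858824231 3459081153/5858824231; 2002456126/5858824231 -468182190/5858824231]
step 2: x' = x̄ + K·y = [4705425729/5858824231, -97919072/5858824231]
step 2: P' = (I − K·H)·P̄ = [26240243466/5858824231 4134639618/5858824231; 4134639618/5858824231 2002456126/5858824231]

step 0: x' = [-875/1597, 4184/4791], P' = [11670/1597 2078/1597; 2078/1597 2230/4791]
step 1: x' = [-5364064/3902243, 2839502/3902243], P' = [17434272/3902243 2742540/3902243; 2742540/3902243 1332932/3902243]
step 2: x' = [4705425729/5858824231, -97919072/5858824231], P' = [26240243466/5858824231 4134639618/5858824231; 4134639618/5858824231 2002456126/5858824231]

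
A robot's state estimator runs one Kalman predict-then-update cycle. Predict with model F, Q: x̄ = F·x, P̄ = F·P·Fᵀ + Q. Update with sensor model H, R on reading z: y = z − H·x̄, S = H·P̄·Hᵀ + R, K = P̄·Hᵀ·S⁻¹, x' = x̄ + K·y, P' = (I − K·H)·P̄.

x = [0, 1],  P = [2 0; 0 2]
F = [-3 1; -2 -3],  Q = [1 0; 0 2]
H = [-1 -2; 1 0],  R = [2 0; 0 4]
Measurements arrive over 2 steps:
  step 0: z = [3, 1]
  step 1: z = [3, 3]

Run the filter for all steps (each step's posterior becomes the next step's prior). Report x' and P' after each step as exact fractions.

step 0: x' = [525/481, -229/111], P' = [1500/481 -56/37; -56/37 136/111]
step 1: x' = [348027/1089205, -1339957/1089205], P' = [3335276/1089205 -1528376/1089205; -1528376/1089205 1207866/1089205]

step 0: x̄ = F·x = [1, -3]
step 0: P̄ = F·P·Fᵀ + Q = [21 6; 6 28]
step 0: y = z − H·x̄ = [-2, 0]
step 0: S = H·P̄·Hᵀ + R = [159 -33; -33 25]
step 0: K = P̄·Hᵀ·S⁻¹ = [-22/481 375/481; -52/111 -14/37]
step 0: x' = x̄ + K·y = [525/481, -229/111]
step 0: P' = (I − K·H)·P̄ = [1500/481 -56/37; -56/37 136/111]
step 1: x̄ = F·x = [-7702/1443, 1927/481]
step 1: P̄ = F·P·Fᵀ + Q = [56815/1443 2136/481; 2136/481 3530/481]
step 1: y = z − H·x̄ = [8189/1443, 12031/1443]
step 1: S = H·P̄·Hᵀ + R = [127693/1443 -69631/1443; -69631/1443 62587/1443]
step 1: K = P̄·Hᵀ·S⁻¹ = [-139262/1089205 833819/1089205; -443678/1089205 -382094/1089205]
step 1: x' = x̄ + K·y = [348027/1089205, -1339957/1089205]
step 1: P' = (I − K·H)·P̄ = [3335276/1089205 -1528376/1089205; -1528376/1089205 1207866/1089205]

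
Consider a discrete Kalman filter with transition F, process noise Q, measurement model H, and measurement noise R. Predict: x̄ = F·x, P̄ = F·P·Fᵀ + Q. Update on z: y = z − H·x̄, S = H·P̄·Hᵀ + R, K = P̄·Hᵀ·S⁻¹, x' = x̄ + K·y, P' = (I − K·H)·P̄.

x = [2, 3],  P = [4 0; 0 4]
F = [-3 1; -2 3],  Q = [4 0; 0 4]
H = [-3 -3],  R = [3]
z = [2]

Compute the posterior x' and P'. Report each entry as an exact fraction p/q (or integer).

x' = [-2191/517, 1849/517]
P' = [3548/517 -3468/517; -3468/517 3560/517]

x̄ = F·x = [-3, 5]
P̄ = F·P·Fᵀ + Q = [44 36; 36 56]
y = z − H·x̄ = [8]
S = H·P̄·Hᵀ + R = [1551]
K = P̄·Hᵀ·S⁻¹ = [-80/517; -92/517]
x' = x̄ + K·y = [-2191/517, 1849/517]
P' = (I − K·H)·P̄ = [3548/517 -3468/517; -3468/517 3560/517]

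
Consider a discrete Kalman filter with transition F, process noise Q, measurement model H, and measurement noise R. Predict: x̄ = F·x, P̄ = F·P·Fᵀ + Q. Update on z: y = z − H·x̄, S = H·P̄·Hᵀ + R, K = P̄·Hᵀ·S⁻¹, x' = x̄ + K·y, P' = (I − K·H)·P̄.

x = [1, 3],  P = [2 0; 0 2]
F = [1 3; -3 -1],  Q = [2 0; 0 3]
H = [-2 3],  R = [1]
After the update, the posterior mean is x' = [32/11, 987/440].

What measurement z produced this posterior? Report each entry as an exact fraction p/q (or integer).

x̄ = F·x = [10, -6]
P̄ = F·P·Fᵀ + Q = [22 -12; -12 23]
S = H·P̄·Hᵀ + R = [440]
K = P̄·Hᵀ·S⁻¹ = [-2/11; 93/440]
x' − x̄ = [-78/11, 3627/440] = K·y
y = (KᵀK)⁻¹·Kᵀ·(x' − x̄) = [39]
z = y + H·x̄ = [39] + [-38] = [1]

z = [1]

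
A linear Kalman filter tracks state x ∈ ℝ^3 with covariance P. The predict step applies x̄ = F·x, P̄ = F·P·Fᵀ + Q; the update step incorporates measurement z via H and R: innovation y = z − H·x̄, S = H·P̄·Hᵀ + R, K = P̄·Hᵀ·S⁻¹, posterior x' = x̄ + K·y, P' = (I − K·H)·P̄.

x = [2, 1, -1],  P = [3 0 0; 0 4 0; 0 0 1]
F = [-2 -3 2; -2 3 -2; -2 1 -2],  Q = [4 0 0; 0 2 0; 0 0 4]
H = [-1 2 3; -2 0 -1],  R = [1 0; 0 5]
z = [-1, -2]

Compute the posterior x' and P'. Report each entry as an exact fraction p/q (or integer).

x̄ = F·x = [-9, 1, -1]
P̄ = F·P·Fᵀ + Q = [56 -28 -4; -28 54 28; -4 28 24]
y = z − H·x̄ = [-9, -21]
S = H·P̄·Hᵀ + R = [961 116; 116 237]
K = P̄·Hᵀ·S⁻¹ = [-16860/214301 -89404/214301; 48892/214301 1388/214301; 33140/214301 -30688/214301]
x' = x̄ + K·y = [100515/214301, -254875/214301, 131887/214301]
P' = (I − K·H)·P̄ = [254584/214301 212084/214301 -62148/214301; 212084/214301 777150/214301 -431108/214301; -62148/214301 -431108/214301 277736/214301]

x' = [100515/214301, -254875/214301, 131887/214301]
P' = [254584/214301 212084/214301 -62148/214301; 212084/214301 777150/214301 -431108/214301; -62148/214301 -431108/214301 277736/214301]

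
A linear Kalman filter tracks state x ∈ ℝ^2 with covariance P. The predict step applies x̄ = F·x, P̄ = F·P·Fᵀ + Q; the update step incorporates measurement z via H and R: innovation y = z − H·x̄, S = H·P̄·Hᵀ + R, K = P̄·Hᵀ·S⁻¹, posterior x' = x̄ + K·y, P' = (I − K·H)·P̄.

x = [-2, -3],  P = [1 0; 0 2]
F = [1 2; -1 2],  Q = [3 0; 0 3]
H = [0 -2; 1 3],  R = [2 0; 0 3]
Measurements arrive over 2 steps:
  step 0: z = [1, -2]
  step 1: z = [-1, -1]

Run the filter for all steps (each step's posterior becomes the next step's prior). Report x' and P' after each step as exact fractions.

step 0: x' = [-1250/427, -17/427], P' = [1461/427 -264/427; -264/427 131/427]
step 1: x' = [-10919/4133, 59358/103325], P' = [12453/4133 -2550/4133; -2550/4133 33279/103325]

step 0: x̄ = F·x = [-8, -4]
step 0: P̄ = F·P·Fᵀ + Q = [12 7; 7 12]
step 0: y = z − H·x̄ = [-7, 18]
step 0: S = H·P̄·Hᵀ + R = [50 -86; -86 165]
step 0: K = P̄·Hᵀ·S⁻¹ = [264/427 223/427; -131/427 43/427]
step 0: x' = x̄ + K·y = [-1250/427, -17/427]
step 0: P' = (I − K·H)·P̄ = [1461/427 -264/427; -264/427 131/427]
step 1: x̄ = F·x = [-1284/427, 1216/427]
step 1: P̄ = F·P·Fᵀ + Q = [2210/427 -937/427; -937/427 4322/427]
step 1: y = z − H·x̄ = [2005/427, -2791/427]
step 1: S = H·P̄·Hᵀ + R = [18142/427 -24058/427; -24058/427 36767/427]
step 1: K = P̄·Hᵀ·S⁻¹ = [2550/4133 1601/4133; -33279/103325 12029/103325]
step 1: x' = x̄ + K·y = [-10919/4133, 59358/103325]
step 1: P' = (I − K·H)·P̄ = [12453/4133 -2550/4133; -2550/4133 33279/103325]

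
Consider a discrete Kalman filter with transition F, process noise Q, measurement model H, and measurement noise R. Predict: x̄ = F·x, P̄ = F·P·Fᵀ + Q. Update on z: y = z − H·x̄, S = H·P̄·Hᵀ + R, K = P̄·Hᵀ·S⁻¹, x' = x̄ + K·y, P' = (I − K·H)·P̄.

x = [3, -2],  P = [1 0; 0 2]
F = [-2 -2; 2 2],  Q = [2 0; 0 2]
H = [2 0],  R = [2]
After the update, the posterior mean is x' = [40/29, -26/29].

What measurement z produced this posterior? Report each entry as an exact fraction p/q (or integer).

z = [3]

x̄ = F·x = [-2, 2]
P̄ = F·P·Fᵀ + Q = [14 -12; -12 14]
S = H·P̄·Hᵀ + R = [58]
K = P̄·Hᵀ·S⁻¹ = [14/29; -12/29]
x' − x̄ = [98/29, -84/29] = K·y
y = (KᵀK)⁻¹·Kᵀ·(x' − x̄) = [7]
z = y + H·x̄ = [7] + [-4] = [3]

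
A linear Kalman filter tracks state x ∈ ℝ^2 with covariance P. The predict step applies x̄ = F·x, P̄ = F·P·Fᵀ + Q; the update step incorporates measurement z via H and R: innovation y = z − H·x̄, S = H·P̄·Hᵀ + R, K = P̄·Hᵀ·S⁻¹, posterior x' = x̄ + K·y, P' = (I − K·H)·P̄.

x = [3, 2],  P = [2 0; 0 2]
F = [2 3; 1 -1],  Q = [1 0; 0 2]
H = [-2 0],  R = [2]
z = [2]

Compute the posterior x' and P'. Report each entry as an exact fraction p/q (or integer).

x̄ = F·x = [12, 1]
P̄ = F·P·Fᵀ + Q = [27 -2; -2 6]
y = z − H·x̄ = [26]
S = H·P̄·Hᵀ + R = [110]
K = P̄·Hᵀ·S⁻¹ = [-27/55; 2/55]
x' = x̄ + K·y = [-42/55, 107/55]
P' = (I − K·H)·P̄ = [27/55 -2/55; -2/55 322/55]

x' = [-42/55, 107/55]
P' = [27/55 -2/55; -2/55 322/55]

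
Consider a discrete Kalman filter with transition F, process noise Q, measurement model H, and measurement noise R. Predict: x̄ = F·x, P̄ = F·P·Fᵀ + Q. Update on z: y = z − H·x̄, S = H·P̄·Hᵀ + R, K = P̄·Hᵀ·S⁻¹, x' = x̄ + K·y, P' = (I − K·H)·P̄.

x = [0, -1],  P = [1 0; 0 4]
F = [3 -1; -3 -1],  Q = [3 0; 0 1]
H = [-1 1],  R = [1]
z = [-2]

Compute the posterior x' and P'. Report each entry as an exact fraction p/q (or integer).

x' = [83/41, 3/41]
P' = [215/41 194/41; 194/41 213/41]

x̄ = F·x = [1, 1]
P̄ = F·P·Fᵀ + Q = [16 -5; -5 14]
y = z − H·x̄ = [-2]
S = H·P̄·Hᵀ + R = [41]
K = P̄·Hᵀ·S⁻¹ = [-21/41; 19/41]
x' = x̄ + K·y = [83/41, 3/41]
P' = (I − K·H)·P̄ = [215/41 194/41; 194/41 213/41]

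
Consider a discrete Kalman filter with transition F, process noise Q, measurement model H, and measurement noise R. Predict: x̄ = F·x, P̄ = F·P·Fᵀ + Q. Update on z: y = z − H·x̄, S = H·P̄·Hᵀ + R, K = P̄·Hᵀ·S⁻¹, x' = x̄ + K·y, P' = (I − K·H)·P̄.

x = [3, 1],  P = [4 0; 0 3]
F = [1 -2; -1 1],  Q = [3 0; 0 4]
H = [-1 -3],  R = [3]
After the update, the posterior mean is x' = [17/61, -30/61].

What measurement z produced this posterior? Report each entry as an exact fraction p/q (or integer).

x̄ = F·x = [1, -2]
P̄ = F·P·Fᵀ + Q = [19 -10; -10 11]
S = H·P̄·Hᵀ + R = [61]
K = P̄·Hᵀ·S⁻¹ = [11/61; -23/61]
x' − x̄ = [-44/61, 92/61] = K·y
y = (KᵀK)⁻¹·Kᵀ·(x' − x̄) = [-4]
z = y + H·x̄ = [-4] + [5] = [1]

z = [1]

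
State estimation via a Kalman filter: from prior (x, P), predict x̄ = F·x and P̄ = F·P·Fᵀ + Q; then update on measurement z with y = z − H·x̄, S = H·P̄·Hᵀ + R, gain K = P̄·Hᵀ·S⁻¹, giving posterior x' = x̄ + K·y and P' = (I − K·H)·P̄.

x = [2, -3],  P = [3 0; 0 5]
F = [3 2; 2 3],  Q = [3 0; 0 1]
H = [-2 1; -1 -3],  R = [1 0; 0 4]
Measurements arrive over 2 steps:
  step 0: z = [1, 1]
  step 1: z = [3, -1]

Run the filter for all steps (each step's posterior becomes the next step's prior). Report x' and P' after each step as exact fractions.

step 0: x̄ = F·x = [0, -5]
step 0: P̄ = F·P·Fᵀ + Q = [50 48; 48 58]
step 0: y = z − H·x̄ = [6, -14]
step 0: S = H·P̄·Hᵀ + R = [67 166; 166 864]
step 0: K = P̄·Hᵀ·S⁻¹ = [-3181/7583 -2183/15166; 1005/7583 -4283/15166]
step 0: x' = x̄ + K·y = [-3805/7583, -1904/7583]
step 0: P' = (I − K·H)·P̄ = [1987/7583 793/7583; 793/7583 2591/7583]
step 1: x̄ = F·x = [-15223/7583, -13322/7583]
step 1: P̄ = F·P·Fᵀ + Q = [60512/7583 37777/7583; 37777/7583 48366/7583]
step 1: y = z − H·x̄ = [5625/7583, -62772/7583]
step 1: S = H·P̄·Hᵀ + R = [146889/7583 164811/7583; 164811/7583 752800/7583]
step 1: K = P̄·Hᵀ·S⁻¹ = [-166147/407419 -57710/407419; 1275575/11000313 -983843/3666771]
step 1: x' = x̄ + K·y = [-463424/407419, 224197/407419]
step 1: P' = (I − K·H)·P̄ = [104183/407419 42219/407419; 42219/407419 3555401/11000313]

step 0: x' = [-3805/7583, -1904/7583], P' = [1987/7583 793/7583; 793/7583 2591/7583]
step 1: x' = [-463424/407419, 224197/407419], P' = [104183/407419 42219/407419; 42219/407419 3555401/11000313]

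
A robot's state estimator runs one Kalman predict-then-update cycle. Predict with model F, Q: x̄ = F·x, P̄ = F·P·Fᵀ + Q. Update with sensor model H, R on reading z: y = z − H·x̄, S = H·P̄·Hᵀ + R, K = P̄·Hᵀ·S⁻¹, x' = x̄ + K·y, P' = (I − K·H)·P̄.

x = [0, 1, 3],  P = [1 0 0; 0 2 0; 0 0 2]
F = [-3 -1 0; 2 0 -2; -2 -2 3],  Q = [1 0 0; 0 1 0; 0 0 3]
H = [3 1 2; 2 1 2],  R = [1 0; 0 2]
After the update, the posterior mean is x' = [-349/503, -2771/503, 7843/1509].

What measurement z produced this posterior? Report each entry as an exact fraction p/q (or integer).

z = [3, 3]

x̄ = F·x = [-1, -6, 7]
P̄ = F·P·Fᵀ + Q = [12 -6 10; -6 13 -16; 10 -16 33]
S = H·P̄·Hᵀ + R = [274 223; 223 187]
K = P̄·Hᵀ·S⁻¹ = [292/503 -246/503; -2/503 -81/503; -650/1509 1340/1509]
x' − x̄ = [154/503, 247/503, -2720/1509] = K·y
y = (KᵀK)⁻¹·Kᵀ·(x' − x̄) = [-2, -3]
z = y + H·x̄ = [-2, -3] + [5, 6] = [3, 3]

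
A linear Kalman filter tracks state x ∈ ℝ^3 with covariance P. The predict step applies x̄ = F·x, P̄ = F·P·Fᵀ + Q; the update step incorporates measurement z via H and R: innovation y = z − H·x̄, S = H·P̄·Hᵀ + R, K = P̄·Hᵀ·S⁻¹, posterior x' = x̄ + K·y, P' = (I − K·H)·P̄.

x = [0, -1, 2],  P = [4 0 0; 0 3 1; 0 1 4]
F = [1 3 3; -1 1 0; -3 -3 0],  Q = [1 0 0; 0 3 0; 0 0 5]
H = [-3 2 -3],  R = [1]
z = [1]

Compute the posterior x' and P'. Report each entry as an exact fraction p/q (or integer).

x̄ = F·x = [3, -1, 3]
P̄ = F·P·Fᵀ + Q = [86 8 -48; 8 10 3; -48 3 68]
y = z − H·x̄ = [21]
S = H·P̄·Hᵀ + R = [431]
K = P̄·Hᵀ·S⁻¹ = [-98/431; -13/431; -54/431]
x' = x̄ + K·y = [-765/431, -704/431, 159/431]
P' = (I − K·H)·P̄ = [27462/431 2174/431 -25980/431; 2174/431 4141/431 591/431; -25980/431 591/431 26392/431]

x' = [-765/431, -704/431, 159/431]
P' = [27462/431 2174/431 -25980/431; 2174/431 4141/431 591/431; -25980/431 591/431 26392/431]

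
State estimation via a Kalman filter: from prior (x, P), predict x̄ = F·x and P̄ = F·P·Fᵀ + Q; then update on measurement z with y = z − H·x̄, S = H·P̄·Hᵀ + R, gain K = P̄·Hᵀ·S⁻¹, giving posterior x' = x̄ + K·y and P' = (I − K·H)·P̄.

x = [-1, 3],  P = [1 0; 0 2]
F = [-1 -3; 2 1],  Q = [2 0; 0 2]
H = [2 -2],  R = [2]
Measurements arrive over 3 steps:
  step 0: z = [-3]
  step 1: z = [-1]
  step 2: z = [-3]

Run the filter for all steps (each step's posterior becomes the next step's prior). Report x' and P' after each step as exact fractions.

step 0: x̄ = F·x = [-8, 1]
step 0: P̄ = F·P·Fᵀ + Q = [21 -8; -8 8]
step 0: y = z − H·x̄ = [15]
step 0: S = H·P̄·Hᵀ + R = [182]
step 0: K = P̄·Hᵀ·S⁻¹ = [29/91; -16/91]
step 0: x' = x̄ + K·y = [-293/91, -149/91]
step 0: P' = (I − K·H)·P̄ = [229/91 200/91; 200/91 216/91]
step 1: x̄ = F·x = [740/91, -105/13]
step 1: P̄ = F·P·Fᵀ + Q = [3555/91 -358/13; -358/13 302/13]
step 1: y = z − H·x̄ = [-3041/91]
step 1: S = H·P̄·Hᵀ + R = [42906/91]
step 1: K = P̄·Hᵀ·S⁻¹ = [6061/21453; -1540/7151]
step 1: x' = x̄ + K·y = [-28091/21453, -6295/7151]
step 1: P' = (I − K·H)·P̄ = [30703/21453 8214/7151; 8214/7151 9754/7151]
step 2: x̄ = F·x = [84746/21453, -75067/21453]
step 2: P̄ = F·P·Fᵀ + Q = [484819/21453 -321686/21453; -321686/21453 293548/21453]
step 2: y = z − H·x̄ = [-127995/7151]
step 2: S = H·P̄·Hᵀ + R = [1909954/7151]
step 2: K = P̄·Hᵀ·S⁻¹ = [268835/954977; -205078/954977]
step 2: x' = x̄ + K·y = [-3118183/2864931, 987221/2864931]
step 2: P' = (I − K·H)·P̄ = [4105363/2864931 3298858/2864931; 3298858/2864931 3914092/2864931]

step 0: x' = [-293/91, -149/91], P' = [229/91 200/91; 200/91 216/91]
step 1: x' = [-28091/21453, -6295/7151], P' = [30703/21453 8214/7151; 8214/7151 9754/7151]
step 2: x' = [-3118183/2864931, 987221/2864931], P' = [4105363/2864931 3298858/2864931; 3298858/2864931 3914092/2864931]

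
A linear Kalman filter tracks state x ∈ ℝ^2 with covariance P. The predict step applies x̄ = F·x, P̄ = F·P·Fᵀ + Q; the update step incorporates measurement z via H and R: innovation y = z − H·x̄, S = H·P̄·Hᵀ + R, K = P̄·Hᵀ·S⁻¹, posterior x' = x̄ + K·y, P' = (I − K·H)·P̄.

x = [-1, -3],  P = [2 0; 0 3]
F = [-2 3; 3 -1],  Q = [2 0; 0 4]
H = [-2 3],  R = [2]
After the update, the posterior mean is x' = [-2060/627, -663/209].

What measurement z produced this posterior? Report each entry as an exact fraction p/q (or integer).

z = [-3]

x̄ = F·x = [-7, 0]
P̄ = F·P·Fᵀ + Q = [37 -21; -21 25]
S = H·P̄·Hᵀ + R = [627]
K = P̄·Hᵀ·S⁻¹ = [-137/627; 39/209]
x' − x̄ = [2329/627, -663/209] = K·y
y = (KᵀK)⁻¹·Kᵀ·(x' − x̄) = [-17]
z = y + H·x̄ = [-17] + [14] = [-3]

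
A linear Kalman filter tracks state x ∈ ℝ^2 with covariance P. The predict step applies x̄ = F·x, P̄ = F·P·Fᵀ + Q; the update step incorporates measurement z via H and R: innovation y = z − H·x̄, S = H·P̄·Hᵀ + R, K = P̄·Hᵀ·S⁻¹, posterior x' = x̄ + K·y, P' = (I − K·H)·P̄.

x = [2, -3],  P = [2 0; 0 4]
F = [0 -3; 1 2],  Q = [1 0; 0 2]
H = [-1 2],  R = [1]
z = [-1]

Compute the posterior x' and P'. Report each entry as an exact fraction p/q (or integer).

x' = [283/107, 84/107]
P' = [693/214 152/107; 152/107 92/107]

x̄ = F·x = [9, -4]
P̄ = F·P·Fᵀ + Q = [37 -24; -24 20]
y = z − H·x̄ = [16]
S = H·P̄·Hᵀ + R = [214]
K = P̄·Hᵀ·S⁻¹ = [-85/214; 32/107]
x' = x̄ + K·y = [283/107, 84/107]
P' = (I − K·H)·P̄ = [693/214 152/107; 152/107 92/107]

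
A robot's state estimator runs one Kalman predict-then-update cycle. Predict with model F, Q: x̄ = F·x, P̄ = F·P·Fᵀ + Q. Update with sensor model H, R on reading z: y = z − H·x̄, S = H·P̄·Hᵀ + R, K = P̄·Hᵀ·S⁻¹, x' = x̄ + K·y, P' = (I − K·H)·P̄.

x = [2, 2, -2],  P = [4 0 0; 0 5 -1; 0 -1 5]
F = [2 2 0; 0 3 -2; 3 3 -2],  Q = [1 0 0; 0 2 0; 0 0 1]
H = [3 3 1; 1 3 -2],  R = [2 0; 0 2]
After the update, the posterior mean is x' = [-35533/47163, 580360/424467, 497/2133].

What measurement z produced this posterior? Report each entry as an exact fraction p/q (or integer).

x̄ = F·x = [8, 10, 16]
P̄ = F·P·Fᵀ + Q = [37 34 58; 34 79 77; 58 77 114]
S = H·P̄·Hᵀ + R = [2582 481; 481 254]
K = P̄·Hᵀ·S⁻¹ = [6419/47163 -7885/47163; 49387/424467 101998/424467; 515/2133 -463/2133]
x' − x̄ = [-412837/47163, -3664310/424467, -33631/2133] = K·y
y = (KᵀK)⁻¹·Kᵀ·(x' − x̄) = [-68, -3]
z = y + H·x̄ = [-68, -3] + [70, 6] = [2, 3]

z = [2, 3]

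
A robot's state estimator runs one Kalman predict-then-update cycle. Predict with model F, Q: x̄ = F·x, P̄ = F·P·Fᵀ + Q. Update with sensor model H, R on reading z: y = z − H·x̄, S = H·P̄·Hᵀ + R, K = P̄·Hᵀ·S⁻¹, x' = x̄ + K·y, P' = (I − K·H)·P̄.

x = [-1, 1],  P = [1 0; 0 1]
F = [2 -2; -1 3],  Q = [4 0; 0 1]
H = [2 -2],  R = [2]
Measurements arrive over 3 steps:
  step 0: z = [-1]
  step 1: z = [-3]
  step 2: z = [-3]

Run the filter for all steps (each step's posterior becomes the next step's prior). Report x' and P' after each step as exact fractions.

step 0: x̄ = F·x = [-4, 4]
step 0: P̄ = F·P·Fᵀ + Q = [12 -8; -8 11]
step 0: y = z − H·x̄ = [15]
step 0: S = H·P̄·Hᵀ + R = [158]
step 0: K = P̄·Hᵀ·S⁻¹ = [20/79; -19/79]
step 0: x' = x̄ + K·y = [-16/79, 31/79]
step 0: P' = (I − K·H)·P̄ = [148/79 128/79; 128/79 147/79]
step 1: x̄ = F·x = [-94/79, 109/79]
step 1: P̄ = F·P·Fᵀ + Q = [472/79 -154/79; -154/79 782/79]
step 1: y = z − H·x̄ = [169/79]
step 1: S = H·P̄·Hᵀ + R = [6406/79]
step 1: K = P̄·Hᵀ·S⁻¹ = [626/3203; -936/3203]
step 1: x' = x̄ + K·y = [-2472/3203, 2417/3203]
step 1: P' = (I − K·H)·P̄ = [9216/3203 8590/3203; 8590/3203 9526/3203]
step 2: x̄ = F·x = [-9778/3203, 9723/3203]
step 2: P̄ = F·P·Fᵀ + Q = [19060/3203 -6868/3203; -6868/3203 46613/3203]
step 2: y = z − H·x̄ = [29393/3203]
step 2: S = H·P̄·Hᵀ + R = [324042/3203]
step 2: K = P̄·Hᵀ·S⁻¹ = [25928/162021; -17827/54007]
step 2: x' = x̄ + K·y = [-256678/162021, 350/54007]
step 2: P' = (I − K·H)·P̄ = [544364/162021 172812/54007; 172812/54007 190639/54007]

step 0: x' = [-16/79, 31/79], P' = [148/79 128/79; 128/79 147/79]
step 1: x' = [-2472/3203, 2417/3203], P' = [9216/3203 8590/3203; 8590/3203 9526/3203]
step 2: x' = [-256678/162021, 350/54007], P' = [544364/162021 172812/54007; 172812/54007 190639/54007]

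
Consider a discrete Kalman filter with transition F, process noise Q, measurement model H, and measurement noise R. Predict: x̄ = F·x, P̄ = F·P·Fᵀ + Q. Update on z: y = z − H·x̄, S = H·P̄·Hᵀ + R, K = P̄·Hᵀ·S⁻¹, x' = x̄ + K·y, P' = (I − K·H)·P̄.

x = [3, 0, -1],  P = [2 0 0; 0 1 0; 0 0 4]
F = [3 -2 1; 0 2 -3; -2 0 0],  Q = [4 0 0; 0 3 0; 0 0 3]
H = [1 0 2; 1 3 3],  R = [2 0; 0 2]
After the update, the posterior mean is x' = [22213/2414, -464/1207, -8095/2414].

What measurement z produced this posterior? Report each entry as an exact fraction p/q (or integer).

x̄ = F·x = [8, 3, -6]
P̄ = F·P·Fᵀ + Q = [30 -16 -12; -16 43 0; -12 0 11]
S = H·P̄·Hᵀ + R = [28 -12; -12 350]
K = P̄·Hᵀ·S⁻¹ = [363/2414 -180/1207; -1061/2414 743/2414; 469/1207 177/2414]
x' − x̄ = [2901/2414, -4085/1207, 6389/2414] = K·y
y = (KᵀK)⁻¹·Kᵀ·(x' − x̄) = [7, -1]
z = y + H·x̄ = [7, -1] + [-4, -1] = [3, -2]

z = [3, -2]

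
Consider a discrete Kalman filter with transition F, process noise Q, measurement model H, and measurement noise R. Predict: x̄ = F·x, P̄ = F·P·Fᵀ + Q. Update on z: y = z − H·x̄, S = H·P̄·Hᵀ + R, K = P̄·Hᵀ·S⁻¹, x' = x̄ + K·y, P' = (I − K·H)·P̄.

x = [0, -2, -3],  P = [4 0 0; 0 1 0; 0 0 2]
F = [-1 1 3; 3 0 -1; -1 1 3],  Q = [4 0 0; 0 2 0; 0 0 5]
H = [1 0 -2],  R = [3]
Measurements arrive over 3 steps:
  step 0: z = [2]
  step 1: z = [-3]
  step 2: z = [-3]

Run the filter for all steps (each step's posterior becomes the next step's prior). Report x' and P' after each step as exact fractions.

step 0: x' = [-379/50, -6/25, -253/50], P' = [989/50 -279/25 523/50; -279/25 838/25 -153/25; 523/50 -153/25 311/50]
step 1: x' = [-3967/1478, -26337/1478, -173/1478], P' = [33617/1478 -589/1478 17863/1478; -589/1478 182489/1478 -323/1478; 17863/1478 -323/1478 10511/1478]
step 2: x' = [-118994/242673, -365797/80891, 263528/242673], P' = [8043889/242673 462954/80891 4317227/242673; 462954/80891 10977243/80891 253878/80891; 4317227/242673 253878/80891 2484934/242673]

step 0: x̄ = F·x = [-11, 3, -11]
step 0: P̄ = F·P·Fᵀ + Q = [27 -18 23; -18 40 -18; 23 -18 28]
step 0: y = z − H·x̄ = [-9]
step 0: S = H·P̄·Hᵀ + R = [50]
step 0: K = P̄·Hᵀ·S⁻¹ = [-19/50; 9/25; -33/50]
step 0: x' = x̄ + K·y = [-379/50, -6/25, -253/50]
step 0: P' = (I − K·H)·P̄ = [989/50 -279/25 523/50; -279/25 838/25 -153/25; 523/50 -153/25 311/50]
step 1: x̄ = F·x = [-196/25, -442/25, -196/25]
step 1: P̄ = F·P·Fᵀ + Q = [903/25 -19/25 803/25; -19/25 3087/25 -19/25; 803/25 -19/25 928/25]
step 1: y = z − H·x̄ = [-271/25]
step 1: S = H·P̄·Hᵀ + R = [1478/25]
step 1: K = P̄·Hᵀ·S⁻¹ = [-703/1478; 19/1478; -1053/1478]
step 1: x' = x̄ + K·y = [-3967/1478, -26337/1478, -173/1478]
step 1: P' = (I − K·H)·P̄ = [33617/1478 -589/1478 17863/1478; -589/1478 182489/1478 -323/1478; 17863/1478 -323/1478 10511/1478]
step 2: x̄ = F·x = [-22889/1478, -5864/739, -22889/1478]
step 2: P̄ = F·P·Fᵀ + Q = [208679/1478 22401/739 202767/1478; 22401/739 104421/739 22401/739; 202767/1478 22401/739 210157/1478]
step 2: y = z − H·x̄ = [-27323/1478]
step 2: S = H·P̄·Hᵀ + R = [242673/1478]
step 2: K = P̄·Hᵀ·S⁻¹ = [-196855/242673; -14934/80891; -217547/242673]
step 2: x' = x̄ + K·y = [-118994/242673, -365797/80891, 263528/242673]
step 2: P' = (I − K·H)·P̄ = [8043889/242673 462954/80891 4317227/242673; 462954/80891 10977243/80891 253878/80891; 4317227/242673 253878/80891 2484934/242673]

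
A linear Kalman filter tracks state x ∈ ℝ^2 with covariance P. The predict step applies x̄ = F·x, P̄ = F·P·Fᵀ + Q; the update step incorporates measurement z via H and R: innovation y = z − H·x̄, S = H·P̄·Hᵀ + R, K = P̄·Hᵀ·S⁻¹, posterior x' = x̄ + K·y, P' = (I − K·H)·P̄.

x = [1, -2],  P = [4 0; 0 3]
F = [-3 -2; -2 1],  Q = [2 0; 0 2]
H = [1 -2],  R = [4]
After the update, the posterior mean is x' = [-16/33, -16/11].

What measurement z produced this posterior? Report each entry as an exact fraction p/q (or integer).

z = [2]

x̄ = F·x = [1, -4]
P̄ = F·P·Fᵀ + Q = [50 18; 18 21]
S = H·P̄·Hᵀ + R = [66]
K = P̄·Hᵀ·S⁻¹ = [7/33; -4/11]
x' − x̄ = [-49/33, 28/11] = K·y
y = (KᵀK)⁻¹·Kᵀ·(x' − x̄) = [-7]
z = y + H·x̄ = [-7] + [9] = [2]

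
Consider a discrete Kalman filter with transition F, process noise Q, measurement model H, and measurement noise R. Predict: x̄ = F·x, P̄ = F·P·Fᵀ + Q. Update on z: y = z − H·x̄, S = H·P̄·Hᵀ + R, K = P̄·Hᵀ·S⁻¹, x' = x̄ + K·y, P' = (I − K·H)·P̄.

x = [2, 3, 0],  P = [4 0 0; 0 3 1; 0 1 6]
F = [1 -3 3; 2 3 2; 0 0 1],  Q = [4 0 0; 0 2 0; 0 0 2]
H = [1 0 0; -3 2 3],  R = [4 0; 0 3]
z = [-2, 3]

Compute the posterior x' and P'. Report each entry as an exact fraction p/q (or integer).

x̄ = F·x = [-7, 13, 0]
P̄ = F·P·Fᵀ + Q = [71 20 15; 20 81 15; 15 15 8]
y = z − H·x̄ = [5, -44]
S = H·P̄·Hᵀ + R = [75 -128; -128 708]
K = P̄·Hᵀ·S⁻¹ = [8471/9179 -128/9179; 8244/9179 13585/36716; 2943/9179 2595/36716]
x' = x̄ + K·y = [-16266/9179, 11112/9179, -13830/9179]
P' = (I − K·H)·P̄ = [33884/9179 32976/9179 11772/9179; 32976/9179 317481/36716 -66165/36716; 11772/9179 -66165/36716 93793/36716]

x' = [-16266/9179, 11112/9179, -13830/9179]
P' = [33884/9179 32976/9179 11772/9179; 32976/9179 317481/36716 -66165/36716; 11772/9179 -66165/36716 93793/36716]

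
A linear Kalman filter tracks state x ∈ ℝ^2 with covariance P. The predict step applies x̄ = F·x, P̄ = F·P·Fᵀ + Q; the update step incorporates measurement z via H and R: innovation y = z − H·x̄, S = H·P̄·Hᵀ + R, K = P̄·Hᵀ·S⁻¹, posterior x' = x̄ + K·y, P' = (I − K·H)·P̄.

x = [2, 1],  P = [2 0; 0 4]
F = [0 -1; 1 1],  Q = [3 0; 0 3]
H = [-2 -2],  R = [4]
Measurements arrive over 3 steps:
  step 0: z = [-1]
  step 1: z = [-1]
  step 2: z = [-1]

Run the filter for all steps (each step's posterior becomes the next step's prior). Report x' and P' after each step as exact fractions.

step 0: x' = [-3/2, 13/6], P' = [6 -17/3; -17/3 56/9]
step 1: x' = [-5/6, 46/39], P' = [31/9 -25/9; -25/9 355/117]
step 2: x' = [-270/611, 995/1222], P' = [1734/611 -1396/611; -1396/611 3221/1222]

step 0: x̄ = F·x = [-1, 3]
step 0: P̄ = F·P·Fᵀ + Q = [7 -4; -4 9]
step 0: y = z − H·x̄ = [3]
step 0: S = H·P̄·Hᵀ + R = [36]
step 0: K = P̄·Hᵀ·S⁻¹ = [-1/6; -5/18]
step 0: x' = x̄ + K·y = [-3/2, 13/6]
step 0: P' = (I − K·H)·P̄ = [6 -17/3; -17/3 56/9]
step 1: x̄ = F·x = [-13/6, 2/3]
step 1: P̄ = F·P·Fᵀ + Q = [83/9 -5/9; -5/9 35/9]
step 1: y = z − H·x̄ = [-4]
step 1: S = H·P̄·Hᵀ + R = [52]
step 1: K = P̄·Hᵀ·S⁻¹ = [-1/3; -5/39]
step 1: x' = x̄ + K·y = [-5/6, 46/39]
step 1: P' = (I − K·H)·P̄ = [31/9 -25/9; -25/9 355/117]
step 2: x̄ = F·x = [-46/39, 9/26]
step 2: P̄ = F·P·Fᵀ + Q = [706/117 -10/39; -10/39 51/13]
step 2: y = z − H·x̄ = [-8/3]
step 2: S = H·P̄·Hᵀ + R = [376/9]
step 2: K = P̄·Hᵀ·S⁻¹ = [-13/47; -33/188]
step 2: x' = x̄ + K·y = [-270/611, 995/1222]
step 2: P' = (I − K·H)·P̄ = [1734/611 -1396/611; -1396/611 3221/1222]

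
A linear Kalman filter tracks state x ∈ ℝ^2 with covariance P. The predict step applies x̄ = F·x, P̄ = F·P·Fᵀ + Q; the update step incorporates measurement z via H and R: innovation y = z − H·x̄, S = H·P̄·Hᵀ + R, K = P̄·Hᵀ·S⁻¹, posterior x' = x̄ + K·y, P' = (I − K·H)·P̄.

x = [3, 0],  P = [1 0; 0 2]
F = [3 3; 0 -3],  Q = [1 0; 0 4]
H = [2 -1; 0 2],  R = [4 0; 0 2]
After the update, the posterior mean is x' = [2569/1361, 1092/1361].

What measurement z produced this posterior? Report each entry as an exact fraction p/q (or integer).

z = [2, 1]

x̄ = F·x = [9, 0]
P̄ = F·P·Fᵀ + Q = [28 -18; -18 22]
S = H·P̄·Hᵀ + R = [210 -116; -116 90]
K = P̄·Hᵀ·S⁻¹ = [621/1361 256/1361; -29/1361 628/1361]
x' − x̄ = [-9680/1361, 1092/1361] = K·y
y = (KᵀK)⁻¹·Kᵀ·(x' − x̄) = [-16, 1]
z = y + H·x̄ = [-16, 1] + [18, 0] = [2, 1]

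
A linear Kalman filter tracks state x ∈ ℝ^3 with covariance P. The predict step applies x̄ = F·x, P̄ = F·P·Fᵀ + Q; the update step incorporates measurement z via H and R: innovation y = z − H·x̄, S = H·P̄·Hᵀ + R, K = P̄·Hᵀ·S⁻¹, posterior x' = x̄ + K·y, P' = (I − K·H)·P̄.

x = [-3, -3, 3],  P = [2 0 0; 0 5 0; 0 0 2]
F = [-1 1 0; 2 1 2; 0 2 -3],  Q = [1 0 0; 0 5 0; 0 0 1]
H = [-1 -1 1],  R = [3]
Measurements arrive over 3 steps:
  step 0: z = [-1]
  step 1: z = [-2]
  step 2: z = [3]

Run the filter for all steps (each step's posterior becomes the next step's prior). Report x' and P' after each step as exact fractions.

step 0: x' = [11/62, -505/62, -19/2], P' = [495/62 91/62 19/2; 91/62 771/62 25/2; 19/2 25/2 47/2]
step 1: x' = [-166224/21715, 163471/43430, -246663/43430], P' = [398589/21715 -42118/21715 355589/21715; -42118/21715 279157/43430 114209/43430; 355589/21715 114209/43430 872643/43430]
step 2: x' = [24225493/3351037, -4924351/3351037, 29832744/3351037], P' = [558101476/30159333 -8811478/3351037 490266661/30159333; -8811478/3351037 23195201/3351037 7864096/3351037; 490266661/30159333 7864096/3351037 603922498/30159333]

step 0: x̄ = F·x = [0, -3, -15]
step 0: P̄ = F·P·Fᵀ + Q = [8 1 10; 1 26 -2; 10 -2 39]
step 0: y = z − H·x̄ = [11]
step 0: S = H·P̄·Hᵀ + R = [62]
step 0: K = P̄·Hᵀ·S⁻¹ = [1/62; -29/62; 1/2]
step 0: x' = x̄ + K·y = [11/62, -505/62, -19/2]
step 0: P' = (I − K·H)·P̄ = [495/62 91/62 19/2; 91/62 771/62 25/2; 19/2 25/2 47/2]
step 1: x̄ = F·x = [-258/31, -1661/62, 757/62]
step 1: P̄ = F·P·Fᵀ + Q = [573/31 122/31 401/31; 122/31 17065/62 -9595/62; 401/31 -9595/62 6959/62]
step 1: y = z − H·x̄ = [-1529/31]
step 1: S = H·P̄·Hᵀ + R = [21715/31]
step 1: K = P̄·Hᵀ·S⁻¹ = [-294/21715; -13452/21715; 7876/21715]
step 1: x' = x̄ + K·y = [-166224/21715, 163471/43430, -246663/43430]
step 1: P' = (I − K·H)·P̄ = [398589/21715 -42118/21715 355589/21715; -42118/21715 279157/43430 114209/43430; 355589/21715 114209/43430 872643/43430]
step 2: x̄ = F·x = [11533/1010, -994751/43430, 1066931/43430]
step 2: P̄ = F·P·Fᵀ + Q = [29959/1010 -60311/1010 58551/1010; -60311/1010 12984907/43430 -9167347/43430; 58551/1010 -9167347/43430 7643337/43430]
step 2: y = z − H·x̄ = [-1435473/43430]
step 2: S = H·P̄·Hᵀ + R = [30159333/43430]
step 2: K = P̄·Hᵀ·S⁻¹ = [3822829/30159333; -2173209/3351037; 14292991/30159333]
step 2: x' = x̄ + K·y = [24225493/3351037, -4924351/3351037, 29832744/3351037]
step 2: P' = (I − K·H)·P̄ = [558101476/30159333 -8811478/3351037 490266661/30159333; -8811478/3351037 23195201/3351037 7864096/3351037; 490266661/30159333 7864096/3351037 603922498/30159333]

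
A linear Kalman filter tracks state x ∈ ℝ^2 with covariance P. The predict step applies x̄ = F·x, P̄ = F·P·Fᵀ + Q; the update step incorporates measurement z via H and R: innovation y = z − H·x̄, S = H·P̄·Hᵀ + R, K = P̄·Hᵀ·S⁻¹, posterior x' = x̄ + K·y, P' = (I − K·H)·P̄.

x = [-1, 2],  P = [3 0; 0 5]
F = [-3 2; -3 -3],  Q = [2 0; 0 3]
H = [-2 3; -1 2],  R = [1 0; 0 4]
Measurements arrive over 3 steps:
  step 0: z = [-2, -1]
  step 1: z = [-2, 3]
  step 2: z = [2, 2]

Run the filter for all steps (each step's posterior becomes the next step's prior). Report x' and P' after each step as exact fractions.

step 0: x̄ = F·x = [7, -3]
step 0: P̄ = F·P·Fᵀ + Q = [49 -3; -3 75]
step 0: y = z − H·x̄ = [21, 12]
step 0: S = H·P̄·Hᵀ + R = [908 569; 569 365]
step 0: K = P̄·Hᵀ·S⁻¹ = [-7760/7659 10943/7659; -914/2553 2495/2553]
step 0: x' = x̄ + K·y = [2441/851, 1029/851]
step 0: P' = (I − K·H)·P̄ = [146836/7659 31768/2553; 31768/2553 6958/851]
step 1: x̄ = F·x = [-5265/851, -10410/851]
step 1: P̄ = F·P·Fᵀ + Q = [49298/851 136856/851; 136856/851 402619/851]
step 1: y = z − H·x̄ = [826/37, 18108/851]
step 1: S = H·P̄·Hᵀ + R = [94754/37 67666/37; 67666/37 1115754/851]
step 1: K = P̄·Hᵀ·S⁻¹ = [-345341/2786086 1042073/2786086; 1210977/5572172 1648817/5572172]
step 1: x' = x̄ + K·y = [-1386412/1393043, -3021969/2786086]
step 1: P' = (I − K·H)·P̄ = [6597779/1393043 8681925/2786086; 8681925/2786086 11979559/5572172]
step 2: x̄ = F·x = [1137267/1393043, 17384379/2786086]
step 2: P̄ = F·P·Fᵀ + Q = [22054106/1393043 54433560/1393043; 54433560/1393043 674601891/5572172]
step 2: y = z − H·x̄ = [-42031897/2786086, -13461026/1393043]
step 2: S = H·P̄·Hᵀ + R = [3817044007/5572172 1349952257/2786086; 1349952257/2786086 484493929/1393043]
step 2: K = P̄·Hᵀ·S⁻¹ = [-1218461978/9677932389 3431628611/9677932389; 696891175/3225977463 912578831/3225977463]
step 2: x' = x̄ + K·y = [-2292275410/3225977463, 265780505/1075325821]
step 2: P' = (I − K·H)·P̄ = [43616467288/9677932389 9557163622/3225977463; 9557163622/3225977463 2201246491/1075325821]

step 0: x' = [2441/851, 1029/851], P' = [146836/7659 31768/2553; 31768/2553 6958/851]
step 1: x' = [-1386412/1393043, -3021969/2786086], P' = [6597779/1393043 8681925/2786086; 8681925/2786086 11979559/5572172]
step 2: x' = [-2292275410/3225977463, 265780505/1075325821], P' = [43616467288/9677932389 9557163622/3225977463; 9557163622/3225977463 2201246491/1075325821]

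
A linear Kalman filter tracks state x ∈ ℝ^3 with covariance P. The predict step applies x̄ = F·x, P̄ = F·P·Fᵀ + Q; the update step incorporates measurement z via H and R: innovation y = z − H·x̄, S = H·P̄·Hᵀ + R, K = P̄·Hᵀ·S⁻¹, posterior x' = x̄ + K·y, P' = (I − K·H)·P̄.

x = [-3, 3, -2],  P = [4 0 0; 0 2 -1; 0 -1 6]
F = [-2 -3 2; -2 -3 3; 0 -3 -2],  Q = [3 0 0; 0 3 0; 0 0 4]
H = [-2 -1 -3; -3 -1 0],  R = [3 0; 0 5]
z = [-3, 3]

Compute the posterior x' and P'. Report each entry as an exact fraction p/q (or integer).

x' = [-5979/41711, -100631/41711, 76024/41711]
P' = [92674/125133 -138017/125133 -4430/41711; -138017/125133 612301/125133 -39365/41711; -4430/41711 -39365/41711 29951/41711]

x̄ = F·x = [-7, -9, -5]
P̄ = F·P·Fᵀ + Q = [73 85 -6; 85 109 -15; -6 -15 34]
y = z − H·x̄ = [-41, -27]
S = H·P̄·Hᵀ + R = [888 873; 873 1281]
K = P̄·Hᵀ·S⁻¹ = [-829/41711 -28001/125133; 2002/41711 -39650/125133; -13876/41711 10531/41711]
x' = x̄ + K·y = [-5979/41711, -100631/41711, 76024/41711]
P' = (I − K·H)·P̄ = [92674/125133 -138017/125133 -4430/41711; -138017/125133 612301/125133 -39365/41711; -4430/41711 -39365/41711 29951/41711]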